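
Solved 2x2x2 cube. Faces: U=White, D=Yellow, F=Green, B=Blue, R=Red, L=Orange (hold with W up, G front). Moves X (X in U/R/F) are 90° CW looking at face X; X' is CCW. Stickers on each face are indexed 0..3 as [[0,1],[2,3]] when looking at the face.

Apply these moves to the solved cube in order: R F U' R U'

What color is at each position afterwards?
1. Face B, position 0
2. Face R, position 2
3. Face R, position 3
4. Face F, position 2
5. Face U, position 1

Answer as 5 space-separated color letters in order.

After move 1 (R): R=RRRR U=WGWG F=GYGY D=YBYB B=WBWB
After move 2 (F): F=GGYY U=WGOO R=WRGR D=RRYB L=OYOB
After move 3 (U'): U=GOWO F=OYYY R=GGGR B=WRWB L=WBOB
After move 4 (R): R=GGRG U=GYWY F=ORYB D=RWYW B=OROB
After move 5 (U'): U=YYGW F=WBYB R=ORRG B=GGOB L=OROB
Query 1: B[0] = G
Query 2: R[2] = R
Query 3: R[3] = G
Query 4: F[2] = Y
Query 5: U[1] = Y

Answer: G R G Y Y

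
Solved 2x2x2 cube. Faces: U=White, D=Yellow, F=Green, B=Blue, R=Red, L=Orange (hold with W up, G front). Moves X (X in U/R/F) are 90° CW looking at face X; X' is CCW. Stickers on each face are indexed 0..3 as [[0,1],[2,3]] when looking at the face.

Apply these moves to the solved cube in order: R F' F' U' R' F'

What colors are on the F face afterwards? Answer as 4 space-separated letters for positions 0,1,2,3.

Answer: Y B O Y

Derivation:
After move 1 (R): R=RRRR U=WGWG F=GYGY D=YBYB B=WBWB
After move 2 (F'): F=YYGG U=WGRR R=BRYR D=OOYB L=OGOW
After move 3 (F'): F=YGYG U=WGBY R=OROR D=GWYB L=OROR
After move 4 (U'): U=GYWB F=ORYG R=YGOR B=ORWB L=WBOR
After move 5 (R'): R=GRYO U=GWWO F=OYYB D=GRYG B=BRWB
After move 6 (F'): F=YBOY U=GWGY R=RRGO D=BRYG L=WOOW
Query: F face = YBOY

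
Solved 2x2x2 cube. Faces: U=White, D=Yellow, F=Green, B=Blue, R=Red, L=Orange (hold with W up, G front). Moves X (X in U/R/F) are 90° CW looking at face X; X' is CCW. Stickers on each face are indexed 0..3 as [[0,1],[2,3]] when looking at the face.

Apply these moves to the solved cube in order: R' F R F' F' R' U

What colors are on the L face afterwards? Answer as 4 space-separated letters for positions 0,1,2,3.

Answer: G G O B

Derivation:
After move 1 (R'): R=RRRR U=WBWB F=GWGW D=YGYG B=YBYB
After move 2 (F): F=GGWW U=WBOO R=WRBR D=RRYG L=OYOG
After move 3 (R): R=BWRR U=WGOW F=GRWG D=RYYY B=OBBB
After move 4 (F'): F=RGGW U=WGBR R=YWRR D=YGYY L=OWOO
After move 5 (F'): F=GWRG U=WGYR R=GWYR D=WOYY L=OROB
After move 6 (R'): R=WRGY U=WBYO F=GGRR D=WWYG B=YBOB
After move 7 (U): U=YWOB F=WRRR R=YBGY B=OROB L=GGOB
Query: L face = GGOB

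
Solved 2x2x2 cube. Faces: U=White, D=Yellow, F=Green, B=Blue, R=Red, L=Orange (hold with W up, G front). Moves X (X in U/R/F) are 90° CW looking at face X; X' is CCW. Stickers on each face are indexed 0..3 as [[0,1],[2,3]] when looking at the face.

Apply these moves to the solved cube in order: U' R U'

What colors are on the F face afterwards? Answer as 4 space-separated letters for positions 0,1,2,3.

After move 1 (U'): U=WWWW F=OOGG R=GGRR B=RRBB L=BBOO
After move 2 (R): R=RGRG U=WOWG F=OYGY D=YBYR B=WRWB
After move 3 (U'): U=OGWW F=BBGY R=OYRG B=RGWB L=WROO
Query: F face = BBGY

Answer: B B G Y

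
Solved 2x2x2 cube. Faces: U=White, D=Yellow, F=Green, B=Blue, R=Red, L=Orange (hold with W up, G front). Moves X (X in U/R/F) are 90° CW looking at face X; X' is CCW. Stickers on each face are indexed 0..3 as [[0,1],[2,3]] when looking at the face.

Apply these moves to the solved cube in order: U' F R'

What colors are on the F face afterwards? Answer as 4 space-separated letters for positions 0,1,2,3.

Answer: G W G B

Derivation:
After move 1 (U'): U=WWWW F=OOGG R=GGRR B=RRBB L=BBOO
After move 2 (F): F=GOGO U=WWOB R=WGWR D=RGYY L=BYOY
After move 3 (R'): R=GRWW U=WBOR F=GWGB D=ROYO B=YRGB
Query: F face = GWGB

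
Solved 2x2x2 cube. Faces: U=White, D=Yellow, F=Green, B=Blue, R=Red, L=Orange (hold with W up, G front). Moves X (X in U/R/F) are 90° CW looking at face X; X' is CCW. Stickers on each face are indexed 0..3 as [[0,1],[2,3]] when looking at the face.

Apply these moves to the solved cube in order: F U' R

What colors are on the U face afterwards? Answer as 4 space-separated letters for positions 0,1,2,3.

Answer: W Y W G

Derivation:
After move 1 (F): F=GGGG U=WWOO R=WRWR D=RRYY L=OYOY
After move 2 (U'): U=WOWO F=OYGG R=GGWR B=WRBB L=BBOY
After move 3 (R): R=WGRG U=WYWG F=ORGY D=RBYW B=OROB
Query: U face = WYWG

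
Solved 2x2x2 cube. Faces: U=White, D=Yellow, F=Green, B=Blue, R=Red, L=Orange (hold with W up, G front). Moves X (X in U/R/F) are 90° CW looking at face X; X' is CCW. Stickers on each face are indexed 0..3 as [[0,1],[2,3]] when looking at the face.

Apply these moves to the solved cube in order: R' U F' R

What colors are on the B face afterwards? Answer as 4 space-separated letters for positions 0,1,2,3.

After move 1 (R'): R=RRRR U=WBWB F=GWGW D=YGYG B=YBYB
After move 2 (U): U=WWBB F=RRGW R=YBRR B=OOYB L=GWOO
After move 3 (F'): F=RWRG U=WWYR R=GBYR D=WOYG L=GBOB
After move 4 (R): R=YGRB U=WWYG F=RORG D=WYYO B=ROWB
Query: B face = ROWB

Answer: R O W B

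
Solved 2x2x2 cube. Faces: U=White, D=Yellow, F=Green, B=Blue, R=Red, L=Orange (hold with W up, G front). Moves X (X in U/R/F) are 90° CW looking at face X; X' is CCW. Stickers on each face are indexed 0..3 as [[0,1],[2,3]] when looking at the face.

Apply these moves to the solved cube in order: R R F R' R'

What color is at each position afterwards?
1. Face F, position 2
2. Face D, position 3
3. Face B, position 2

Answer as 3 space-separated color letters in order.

After move 1 (R): R=RRRR U=WGWG F=GYGY D=YBYB B=WBWB
After move 2 (R): R=RRRR U=WYWY F=GBGB D=YWYW B=GBGB
After move 3 (F): F=GGBB U=WYOO R=WRYR D=RRYW L=OYOW
After move 4 (R'): R=RRWY U=WGOG F=GYBO D=RGYB B=WBRB
After move 5 (R'): R=RYRW U=WROW F=GGBG D=RYYO B=BBGB
Query 1: F[2] = B
Query 2: D[3] = O
Query 3: B[2] = G

Answer: B O G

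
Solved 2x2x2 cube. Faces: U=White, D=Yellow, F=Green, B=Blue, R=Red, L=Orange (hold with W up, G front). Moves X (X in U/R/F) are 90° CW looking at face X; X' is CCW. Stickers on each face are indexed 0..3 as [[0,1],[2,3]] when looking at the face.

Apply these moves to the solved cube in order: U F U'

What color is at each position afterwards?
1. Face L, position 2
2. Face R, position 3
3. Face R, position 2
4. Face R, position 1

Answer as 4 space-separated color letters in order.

After move 1 (U): U=WWWW F=RRGG R=BBRR B=OOBB L=GGOO
After move 2 (F): F=GRGR U=WWOG R=WBWR D=RBYY L=GYOY
After move 3 (U'): U=WGWO F=GYGR R=GRWR B=WBBB L=OOOY
Query 1: L[2] = O
Query 2: R[3] = R
Query 3: R[2] = W
Query 4: R[1] = R

Answer: O R W R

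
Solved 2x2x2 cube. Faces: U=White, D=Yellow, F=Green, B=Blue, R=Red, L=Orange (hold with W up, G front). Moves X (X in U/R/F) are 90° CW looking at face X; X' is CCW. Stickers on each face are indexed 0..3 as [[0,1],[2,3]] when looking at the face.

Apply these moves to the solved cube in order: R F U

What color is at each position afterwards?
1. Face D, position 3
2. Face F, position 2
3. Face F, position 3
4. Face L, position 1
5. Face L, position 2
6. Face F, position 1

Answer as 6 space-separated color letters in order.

Answer: B Y Y G O R

Derivation:
After move 1 (R): R=RRRR U=WGWG F=GYGY D=YBYB B=WBWB
After move 2 (F): F=GGYY U=WGOO R=WRGR D=RRYB L=OYOB
After move 3 (U): U=OWOG F=WRYY R=WBGR B=OYWB L=GGOB
Query 1: D[3] = B
Query 2: F[2] = Y
Query 3: F[3] = Y
Query 4: L[1] = G
Query 5: L[2] = O
Query 6: F[1] = R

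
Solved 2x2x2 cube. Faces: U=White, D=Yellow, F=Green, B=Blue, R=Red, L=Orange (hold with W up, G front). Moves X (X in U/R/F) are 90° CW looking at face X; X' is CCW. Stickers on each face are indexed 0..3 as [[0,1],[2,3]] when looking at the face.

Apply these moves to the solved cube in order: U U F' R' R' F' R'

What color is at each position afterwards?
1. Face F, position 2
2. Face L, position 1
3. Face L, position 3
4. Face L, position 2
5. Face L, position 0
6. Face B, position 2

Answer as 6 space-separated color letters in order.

Answer: B Y O O R W

Derivation:
After move 1 (U): U=WWWW F=RRGG R=BBRR B=OOBB L=GGOO
After move 2 (U): U=WWWW F=BBGG R=OORR B=GGBB L=RROO
After move 3 (F'): F=BGBG U=WWOR R=YOYR D=ROYY L=RWOW
After move 4 (R'): R=ORYY U=WBOG F=BWBR D=RGYG B=YGOB
After move 5 (R'): R=RYOY U=WOOY F=BBBG D=RWYR B=GGGB
After move 6 (F'): F=BGBB U=WORO R=WYRY D=WWYR L=RYOO
After move 7 (R'): R=YYWR U=WGRG F=BOBO D=WGYB B=RGWB
Query 1: F[2] = B
Query 2: L[1] = Y
Query 3: L[3] = O
Query 4: L[2] = O
Query 5: L[0] = R
Query 6: B[2] = W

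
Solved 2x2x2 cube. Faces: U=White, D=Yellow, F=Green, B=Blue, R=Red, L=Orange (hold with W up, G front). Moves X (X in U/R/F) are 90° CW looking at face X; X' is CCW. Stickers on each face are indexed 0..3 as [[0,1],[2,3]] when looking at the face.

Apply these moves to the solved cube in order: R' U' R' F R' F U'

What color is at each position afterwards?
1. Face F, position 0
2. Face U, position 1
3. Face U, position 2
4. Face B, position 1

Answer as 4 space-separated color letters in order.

After move 1 (R'): R=RRRR U=WBWB F=GWGW D=YGYG B=YBYB
After move 2 (U'): U=BBWW F=OOGW R=GWRR B=RRYB L=YBOO
After move 3 (R'): R=WRGR U=BYWR F=OBGW D=YOYW B=GRGB
After move 4 (F): F=GOWB U=BYOB R=WRRR D=GWYW L=YYOO
After move 5 (R'): R=RRWR U=BGOG F=GYWB D=GOYB B=WRWB
After move 6 (F): F=WGBY U=BGOY R=ORGR D=WRYB L=YGOO
After move 7 (U'): U=GYBO F=YGBY R=WGGR B=ORWB L=WROO
Query 1: F[0] = Y
Query 2: U[1] = Y
Query 3: U[2] = B
Query 4: B[1] = R

Answer: Y Y B R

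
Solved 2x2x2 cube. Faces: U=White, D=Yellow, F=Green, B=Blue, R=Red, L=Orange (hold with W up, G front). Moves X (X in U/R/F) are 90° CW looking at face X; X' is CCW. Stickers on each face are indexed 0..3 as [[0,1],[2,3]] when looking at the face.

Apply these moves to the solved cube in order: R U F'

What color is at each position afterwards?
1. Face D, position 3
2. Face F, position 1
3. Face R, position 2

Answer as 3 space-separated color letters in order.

After move 1 (R): R=RRRR U=WGWG F=GYGY D=YBYB B=WBWB
After move 2 (U): U=WWGG F=RRGY R=WBRR B=OOWB L=GYOO
After move 3 (F'): F=RYRG U=WWWR R=BBYR D=YOYB L=GGOG
Query 1: D[3] = B
Query 2: F[1] = Y
Query 3: R[2] = Y

Answer: B Y Y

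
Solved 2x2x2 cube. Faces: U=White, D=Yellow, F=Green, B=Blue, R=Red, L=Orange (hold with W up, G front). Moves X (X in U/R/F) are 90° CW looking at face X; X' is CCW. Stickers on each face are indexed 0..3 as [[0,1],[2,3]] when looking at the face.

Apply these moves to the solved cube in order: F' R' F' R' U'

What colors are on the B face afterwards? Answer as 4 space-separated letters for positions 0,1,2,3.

After move 1 (F'): F=GGGG U=WWRR R=YRYR D=OOYY L=OWOW
After move 2 (R'): R=RRYY U=WBRB F=GWGR D=OGYG B=YBOB
After move 3 (F'): F=WRGG U=WBRY R=GROY D=WWYG L=OBOR
After move 4 (R'): R=RYGO U=WORY F=WBGY D=WRYG B=GBWB
After move 5 (U'): U=OYWR F=OBGY R=WBGO B=RYWB L=GBOR
Query: B face = RYWB

Answer: R Y W B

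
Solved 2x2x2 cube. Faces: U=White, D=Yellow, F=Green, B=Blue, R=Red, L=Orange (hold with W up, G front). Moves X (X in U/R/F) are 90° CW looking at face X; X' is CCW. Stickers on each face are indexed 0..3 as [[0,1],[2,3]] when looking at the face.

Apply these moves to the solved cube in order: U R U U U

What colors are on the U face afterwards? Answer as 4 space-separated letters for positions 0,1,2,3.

After move 1 (U): U=WWWW F=RRGG R=BBRR B=OOBB L=GGOO
After move 2 (R): R=RBRB U=WRWG F=RYGY D=YBYO B=WOWB
After move 3 (U): U=WWGR F=RBGY R=WORB B=GGWB L=RYOO
After move 4 (U): U=GWRW F=WOGY R=GGRB B=RYWB L=RBOO
After move 5 (U): U=RGWW F=GGGY R=RYRB B=RBWB L=WOOO
Query: U face = RGWW

Answer: R G W W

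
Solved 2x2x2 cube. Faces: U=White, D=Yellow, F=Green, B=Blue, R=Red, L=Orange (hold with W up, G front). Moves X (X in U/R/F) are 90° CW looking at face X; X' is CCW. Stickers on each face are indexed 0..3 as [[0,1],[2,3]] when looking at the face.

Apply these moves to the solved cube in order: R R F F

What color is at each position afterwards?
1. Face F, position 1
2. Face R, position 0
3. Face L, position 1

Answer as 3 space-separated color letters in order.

After move 1 (R): R=RRRR U=WGWG F=GYGY D=YBYB B=WBWB
After move 2 (R): R=RRRR U=WYWY F=GBGB D=YWYW B=GBGB
After move 3 (F): F=GGBB U=WYOO R=WRYR D=RRYW L=OYOW
After move 4 (F): F=BGBG U=WYWY R=OROR D=YWYW L=OROR
Query 1: F[1] = G
Query 2: R[0] = O
Query 3: L[1] = R

Answer: G O R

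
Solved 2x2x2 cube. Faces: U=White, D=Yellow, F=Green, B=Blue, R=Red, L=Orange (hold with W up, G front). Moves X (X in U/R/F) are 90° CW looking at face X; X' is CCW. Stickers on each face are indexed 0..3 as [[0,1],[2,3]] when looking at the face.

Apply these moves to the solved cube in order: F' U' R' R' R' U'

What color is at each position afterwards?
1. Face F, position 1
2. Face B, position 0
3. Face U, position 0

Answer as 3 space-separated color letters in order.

After move 1 (F'): F=GGGG U=WWRR R=YRYR D=OOYY L=OWOW
After move 2 (U'): U=WRWR F=OWGG R=GGYR B=YRBB L=BBOW
After move 3 (R'): R=GRGY U=WBWY F=ORGR D=OWYG B=YROB
After move 4 (R'): R=RYGG U=WOWY F=OBGY D=ORYR B=GRWB
After move 5 (R'): R=YGRG U=WWWG F=OOGY D=OBYY B=RRRB
After move 6 (U'): U=WGWW F=BBGY R=OORG B=YGRB L=RROW
Query 1: F[1] = B
Query 2: B[0] = Y
Query 3: U[0] = W

Answer: B Y W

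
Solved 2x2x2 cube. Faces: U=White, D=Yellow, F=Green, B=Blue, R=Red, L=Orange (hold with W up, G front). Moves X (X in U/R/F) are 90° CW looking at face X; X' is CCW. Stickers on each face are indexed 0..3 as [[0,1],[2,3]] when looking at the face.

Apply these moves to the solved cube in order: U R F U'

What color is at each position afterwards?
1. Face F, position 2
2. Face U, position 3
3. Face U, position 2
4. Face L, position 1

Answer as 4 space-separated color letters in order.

Answer: Y O W O

Derivation:
After move 1 (U): U=WWWW F=RRGG R=BBRR B=OOBB L=GGOO
After move 2 (R): R=RBRB U=WRWG F=RYGY D=YBYO B=WOWB
After move 3 (F): F=GRYY U=WROG R=WBGB D=RRYO L=GYOB
After move 4 (U'): U=RGWO F=GYYY R=GRGB B=WBWB L=WOOB
Query 1: F[2] = Y
Query 2: U[3] = O
Query 3: U[2] = W
Query 4: L[1] = O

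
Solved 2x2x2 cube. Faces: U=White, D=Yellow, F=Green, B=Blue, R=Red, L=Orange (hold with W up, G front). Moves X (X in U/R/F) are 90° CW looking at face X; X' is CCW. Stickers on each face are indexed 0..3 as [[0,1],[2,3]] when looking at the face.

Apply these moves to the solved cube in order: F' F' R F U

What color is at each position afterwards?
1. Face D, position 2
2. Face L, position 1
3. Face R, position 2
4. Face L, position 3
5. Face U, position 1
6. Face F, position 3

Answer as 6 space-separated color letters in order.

Answer: Y G G B W W

Derivation:
After move 1 (F'): F=GGGG U=WWRR R=YRYR D=OOYY L=OWOW
After move 2 (F'): F=GGGG U=WWYY R=OROR D=WWYY L=OROR
After move 3 (R): R=OORR U=WGYG F=GWGY D=WBYB B=YBWB
After move 4 (F): F=GGYW U=WGRR R=YOGR D=ROYB L=OWOB
After move 5 (U): U=RWRG F=YOYW R=YBGR B=OWWB L=GGOB
Query 1: D[2] = Y
Query 2: L[1] = G
Query 3: R[2] = G
Query 4: L[3] = B
Query 5: U[1] = W
Query 6: F[3] = W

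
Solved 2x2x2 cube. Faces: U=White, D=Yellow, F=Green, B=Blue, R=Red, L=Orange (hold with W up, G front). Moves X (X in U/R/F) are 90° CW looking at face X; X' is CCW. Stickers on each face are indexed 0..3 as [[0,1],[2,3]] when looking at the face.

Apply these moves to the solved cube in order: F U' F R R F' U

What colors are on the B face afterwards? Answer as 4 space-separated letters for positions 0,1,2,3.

After move 1 (F): F=GGGG U=WWOO R=WRWR D=RRYY L=OYOY
After move 2 (U'): U=WOWO F=OYGG R=GGWR B=WRBB L=BBOY
After move 3 (F): F=GOGY U=WOYB R=WGOR D=WGYY L=BROR
After move 4 (R): R=OWRG U=WOYY F=GGGY D=WBYW B=BROB
After move 5 (R): R=ROGW U=WGYY F=GBGW D=WOYB B=YROB
After move 6 (F'): F=BWGG U=WGRG R=OOWW D=RRYB L=BYOY
After move 7 (U): U=RWGG F=OOGG R=YRWW B=BYOB L=BWOY
Query: B face = BYOB

Answer: B Y O B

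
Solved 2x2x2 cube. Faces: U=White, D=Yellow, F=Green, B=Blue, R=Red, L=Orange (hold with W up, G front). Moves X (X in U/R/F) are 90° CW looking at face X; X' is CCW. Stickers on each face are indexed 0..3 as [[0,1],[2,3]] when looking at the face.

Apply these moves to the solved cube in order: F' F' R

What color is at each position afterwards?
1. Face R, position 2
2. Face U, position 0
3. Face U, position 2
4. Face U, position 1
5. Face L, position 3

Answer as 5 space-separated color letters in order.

Answer: R W Y G R

Derivation:
After move 1 (F'): F=GGGG U=WWRR R=YRYR D=OOYY L=OWOW
After move 2 (F'): F=GGGG U=WWYY R=OROR D=WWYY L=OROR
After move 3 (R): R=OORR U=WGYG F=GWGY D=WBYB B=YBWB
Query 1: R[2] = R
Query 2: U[0] = W
Query 3: U[2] = Y
Query 4: U[1] = G
Query 5: L[3] = R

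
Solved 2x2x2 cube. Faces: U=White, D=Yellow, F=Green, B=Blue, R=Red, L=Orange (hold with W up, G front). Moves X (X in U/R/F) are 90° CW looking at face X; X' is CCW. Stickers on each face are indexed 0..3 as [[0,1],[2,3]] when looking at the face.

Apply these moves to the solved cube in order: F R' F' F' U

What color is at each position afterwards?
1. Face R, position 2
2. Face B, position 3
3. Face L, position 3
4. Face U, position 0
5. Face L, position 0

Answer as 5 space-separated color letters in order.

After move 1 (F): F=GGGG U=WWOO R=WRWR D=RRYY L=OYOY
After move 2 (R'): R=RRWW U=WBOB F=GWGO D=RGYG B=YBRB
After move 3 (F'): F=WOGG U=WBRW R=GRRW D=YYYG L=OBOO
After move 4 (F'): F=OGWG U=WBGR R=YRYW D=BOYG L=OWOR
After move 5 (U): U=GWRB F=YRWG R=YBYW B=OWRB L=OGOR
Query 1: R[2] = Y
Query 2: B[3] = B
Query 3: L[3] = R
Query 4: U[0] = G
Query 5: L[0] = O

Answer: Y B R G O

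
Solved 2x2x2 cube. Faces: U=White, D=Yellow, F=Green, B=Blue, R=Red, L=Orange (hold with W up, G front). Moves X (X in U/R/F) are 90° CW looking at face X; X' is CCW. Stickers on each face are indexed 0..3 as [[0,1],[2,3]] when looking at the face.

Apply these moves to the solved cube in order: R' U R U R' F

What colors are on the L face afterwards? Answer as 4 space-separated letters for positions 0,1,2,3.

Answer: R Y O Y

Derivation:
After move 1 (R'): R=RRRR U=WBWB F=GWGW D=YGYG B=YBYB
After move 2 (U): U=WWBB F=RRGW R=YBRR B=OOYB L=GWOO
After move 3 (R): R=RYRB U=WRBW F=RGGG D=YYYO B=BOWB
After move 4 (U): U=BWWR F=RYGG R=BORB B=GWWB L=RGOO
After move 5 (R'): R=OBBR U=BWWG F=RWGR D=YYYG B=OWYB
After move 6 (F): F=GRRW U=BWOG R=WBGR D=BOYG L=RYOY
Query: L face = RYOY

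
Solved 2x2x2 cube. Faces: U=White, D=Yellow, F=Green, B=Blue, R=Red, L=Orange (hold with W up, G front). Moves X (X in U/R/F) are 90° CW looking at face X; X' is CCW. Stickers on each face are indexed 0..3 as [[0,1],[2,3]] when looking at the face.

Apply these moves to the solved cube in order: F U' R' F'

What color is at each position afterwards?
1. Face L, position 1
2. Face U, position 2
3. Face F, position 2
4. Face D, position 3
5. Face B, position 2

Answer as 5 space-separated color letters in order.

After move 1 (F): F=GGGG U=WWOO R=WRWR D=RRYY L=OYOY
After move 2 (U'): U=WOWO F=OYGG R=GGWR B=WRBB L=BBOY
After move 3 (R'): R=GRGW U=WBWW F=OOGO D=RYYG B=YRRB
After move 4 (F'): F=OOOG U=WBGG R=YRRW D=BYYG L=BWOW
Query 1: L[1] = W
Query 2: U[2] = G
Query 3: F[2] = O
Query 4: D[3] = G
Query 5: B[2] = R

Answer: W G O G R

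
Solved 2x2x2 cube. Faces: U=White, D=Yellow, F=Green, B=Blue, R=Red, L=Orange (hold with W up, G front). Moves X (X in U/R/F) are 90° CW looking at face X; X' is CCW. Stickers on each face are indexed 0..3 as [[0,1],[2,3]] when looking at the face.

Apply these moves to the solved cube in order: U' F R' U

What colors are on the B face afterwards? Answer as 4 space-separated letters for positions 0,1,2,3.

After move 1 (U'): U=WWWW F=OOGG R=GGRR B=RRBB L=BBOO
After move 2 (F): F=GOGO U=WWOB R=WGWR D=RGYY L=BYOY
After move 3 (R'): R=GRWW U=WBOR F=GWGB D=ROYO B=YRGB
After move 4 (U): U=OWRB F=GRGB R=YRWW B=BYGB L=GWOY
Query: B face = BYGB

Answer: B Y G B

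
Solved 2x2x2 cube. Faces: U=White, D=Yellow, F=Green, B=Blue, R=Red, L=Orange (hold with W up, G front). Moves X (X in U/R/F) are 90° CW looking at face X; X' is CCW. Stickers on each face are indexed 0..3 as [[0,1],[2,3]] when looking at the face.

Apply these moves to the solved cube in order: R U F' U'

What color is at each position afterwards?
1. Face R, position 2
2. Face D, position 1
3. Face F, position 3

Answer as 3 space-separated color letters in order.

After move 1 (R): R=RRRR U=WGWG F=GYGY D=YBYB B=WBWB
After move 2 (U): U=WWGG F=RRGY R=WBRR B=OOWB L=GYOO
After move 3 (F'): F=RYRG U=WWWR R=BBYR D=YOYB L=GGOG
After move 4 (U'): U=WRWW F=GGRG R=RYYR B=BBWB L=OOOG
Query 1: R[2] = Y
Query 2: D[1] = O
Query 3: F[3] = G

Answer: Y O G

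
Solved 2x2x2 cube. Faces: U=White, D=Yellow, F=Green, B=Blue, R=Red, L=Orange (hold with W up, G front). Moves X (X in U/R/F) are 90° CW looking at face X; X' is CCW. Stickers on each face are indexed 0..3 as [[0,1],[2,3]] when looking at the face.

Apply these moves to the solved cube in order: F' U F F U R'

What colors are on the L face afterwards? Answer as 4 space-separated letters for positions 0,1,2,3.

Answer: G G O B

Derivation:
After move 1 (F'): F=GGGG U=WWRR R=YRYR D=OOYY L=OWOW
After move 2 (U): U=RWRW F=YRGG R=BBYR B=OWBB L=GGOW
After move 3 (F): F=GYGR U=RWWG R=RBWR D=YBYY L=GOOO
After move 4 (F): F=GGRY U=RWOO R=WBGR D=WRYY L=GYOB
After move 5 (U): U=OROW F=WBRY R=OWGR B=GYBB L=GGOB
After move 6 (R'): R=WROG U=OBOG F=WRRW D=WBYY B=YYRB
Query: L face = GGOB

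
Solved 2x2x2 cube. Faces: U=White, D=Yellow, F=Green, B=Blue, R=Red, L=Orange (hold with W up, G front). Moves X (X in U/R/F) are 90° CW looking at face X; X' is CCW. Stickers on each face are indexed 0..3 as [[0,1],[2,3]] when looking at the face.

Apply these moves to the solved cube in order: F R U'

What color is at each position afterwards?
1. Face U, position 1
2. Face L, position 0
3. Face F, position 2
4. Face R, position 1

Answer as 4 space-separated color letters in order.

After move 1 (F): F=GGGG U=WWOO R=WRWR D=RRYY L=OYOY
After move 2 (R): R=WWRR U=WGOG F=GRGY D=RBYB B=OBWB
After move 3 (U'): U=GGWO F=OYGY R=GRRR B=WWWB L=OBOY
Query 1: U[1] = G
Query 2: L[0] = O
Query 3: F[2] = G
Query 4: R[1] = R

Answer: G O G R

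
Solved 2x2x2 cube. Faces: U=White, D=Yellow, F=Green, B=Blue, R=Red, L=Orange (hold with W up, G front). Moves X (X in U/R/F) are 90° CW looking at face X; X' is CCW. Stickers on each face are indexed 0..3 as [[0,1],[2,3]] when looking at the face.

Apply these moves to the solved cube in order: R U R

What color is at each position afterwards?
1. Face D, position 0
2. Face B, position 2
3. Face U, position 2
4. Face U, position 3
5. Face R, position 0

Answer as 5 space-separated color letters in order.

Answer: Y W G Y R

Derivation:
After move 1 (R): R=RRRR U=WGWG F=GYGY D=YBYB B=WBWB
After move 2 (U): U=WWGG F=RRGY R=WBRR B=OOWB L=GYOO
After move 3 (R): R=RWRB U=WRGY F=RBGB D=YWYO B=GOWB
Query 1: D[0] = Y
Query 2: B[2] = W
Query 3: U[2] = G
Query 4: U[3] = Y
Query 5: R[0] = R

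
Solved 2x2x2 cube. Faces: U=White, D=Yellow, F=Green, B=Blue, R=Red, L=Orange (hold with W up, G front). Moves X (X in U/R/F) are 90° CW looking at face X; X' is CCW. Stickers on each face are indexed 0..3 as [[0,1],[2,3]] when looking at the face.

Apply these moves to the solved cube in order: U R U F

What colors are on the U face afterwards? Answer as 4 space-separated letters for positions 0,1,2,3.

After move 1 (U): U=WWWW F=RRGG R=BBRR B=OOBB L=GGOO
After move 2 (R): R=RBRB U=WRWG F=RYGY D=YBYO B=WOWB
After move 3 (U): U=WWGR F=RBGY R=WORB B=GGWB L=RYOO
After move 4 (F): F=GRYB U=WWOY R=GORB D=RWYO L=RYOB
Query: U face = WWOY

Answer: W W O Y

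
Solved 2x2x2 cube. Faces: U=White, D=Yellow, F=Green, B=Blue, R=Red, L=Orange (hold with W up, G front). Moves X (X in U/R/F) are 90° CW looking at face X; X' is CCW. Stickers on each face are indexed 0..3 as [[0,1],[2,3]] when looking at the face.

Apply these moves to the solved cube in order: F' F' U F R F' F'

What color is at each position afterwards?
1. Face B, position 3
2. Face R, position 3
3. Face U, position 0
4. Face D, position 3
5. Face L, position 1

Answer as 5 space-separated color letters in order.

Answer: B B Y O R

Derivation:
After move 1 (F'): F=GGGG U=WWRR R=YRYR D=OOYY L=OWOW
After move 2 (F'): F=GGGG U=WWYY R=OROR D=WWYY L=OROR
After move 3 (U): U=YWYW F=ORGG R=BBOR B=ORBB L=GGOR
After move 4 (F): F=GOGR U=YWRG R=YBWR D=OBYY L=GWOW
After move 5 (R): R=WYRB U=YORR F=GBGY D=OBYO B=GRWB
After move 6 (F'): F=BYGG U=YOWR R=BYOB D=WWYO L=GROR
After move 7 (F'): F=YGBG U=YOBO R=WYWB D=RRYO L=GROW
Query 1: B[3] = B
Query 2: R[3] = B
Query 3: U[0] = Y
Query 4: D[3] = O
Query 5: L[1] = R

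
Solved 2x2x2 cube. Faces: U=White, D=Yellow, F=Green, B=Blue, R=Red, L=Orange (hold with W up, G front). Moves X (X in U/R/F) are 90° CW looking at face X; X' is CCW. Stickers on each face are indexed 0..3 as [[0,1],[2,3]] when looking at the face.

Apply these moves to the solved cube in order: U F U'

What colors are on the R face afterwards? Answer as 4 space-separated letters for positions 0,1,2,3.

Answer: G R W R

Derivation:
After move 1 (U): U=WWWW F=RRGG R=BBRR B=OOBB L=GGOO
After move 2 (F): F=GRGR U=WWOG R=WBWR D=RBYY L=GYOY
After move 3 (U'): U=WGWO F=GYGR R=GRWR B=WBBB L=OOOY
Query: R face = GRWR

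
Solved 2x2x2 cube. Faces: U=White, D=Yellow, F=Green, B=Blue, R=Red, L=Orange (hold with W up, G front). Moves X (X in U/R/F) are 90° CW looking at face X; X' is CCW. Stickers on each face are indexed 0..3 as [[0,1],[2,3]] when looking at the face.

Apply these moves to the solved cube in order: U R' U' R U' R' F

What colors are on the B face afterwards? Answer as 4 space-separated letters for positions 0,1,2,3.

After move 1 (U): U=WWWW F=RRGG R=BBRR B=OOBB L=GGOO
After move 2 (R'): R=BRBR U=WBWO F=RWGW D=YRYG B=YOYB
After move 3 (U'): U=BOWW F=GGGW R=RWBR B=BRYB L=YOOO
After move 4 (R): R=BRRW U=BGWW F=GRGG D=YYYB B=WROB
After move 5 (U'): U=GWBW F=YOGG R=GRRW B=BROB L=WROO
After move 6 (R'): R=RWGR U=GOBB F=YWGW D=YOYG B=BRYB
After move 7 (F): F=GYWW U=GOOR R=BWBR D=GRYG L=WYOO
Query: B face = BRYB

Answer: B R Y B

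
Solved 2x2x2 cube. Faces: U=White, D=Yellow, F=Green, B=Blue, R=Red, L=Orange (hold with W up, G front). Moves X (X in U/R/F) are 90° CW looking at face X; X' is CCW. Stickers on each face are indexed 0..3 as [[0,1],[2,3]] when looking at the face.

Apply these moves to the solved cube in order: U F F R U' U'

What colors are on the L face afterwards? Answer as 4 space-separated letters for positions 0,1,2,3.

Answer: G O O B

Derivation:
After move 1 (U): U=WWWW F=RRGG R=BBRR B=OOBB L=GGOO
After move 2 (F): F=GRGR U=WWOG R=WBWR D=RBYY L=GYOY
After move 3 (F): F=GGRR U=WWYY R=OBGR D=WWYY L=GROB
After move 4 (R): R=GORB U=WGYR F=GWRY D=WBYO B=YOWB
After move 5 (U'): U=GRWY F=GRRY R=GWRB B=GOWB L=YOOB
After move 6 (U'): U=RYGW F=YORY R=GRRB B=GWWB L=GOOB
Query: L face = GOOB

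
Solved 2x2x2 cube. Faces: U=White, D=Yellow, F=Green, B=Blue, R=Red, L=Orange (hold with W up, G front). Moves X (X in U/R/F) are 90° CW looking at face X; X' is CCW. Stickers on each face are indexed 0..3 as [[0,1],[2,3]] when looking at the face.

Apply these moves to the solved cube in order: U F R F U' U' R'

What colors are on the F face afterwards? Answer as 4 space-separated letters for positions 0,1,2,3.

Answer: G Y Y W

Derivation:
After move 1 (U): U=WWWW F=RRGG R=BBRR B=OOBB L=GGOO
After move 2 (F): F=GRGR U=WWOG R=WBWR D=RBYY L=GYOY
After move 3 (R): R=WWRB U=WROR F=GBGY D=RBYO B=GOWB
After move 4 (F): F=GGYB U=WRYY R=OWRB D=RWYO L=GROB
After move 5 (U'): U=RYWY F=GRYB R=GGRB B=OWWB L=GOOB
After move 6 (U'): U=YYRW F=GOYB R=GRRB B=GGWB L=OWOB
After move 7 (R'): R=RBGR U=YWRG F=GYYW D=ROYB B=OGWB
Query: F face = GYYW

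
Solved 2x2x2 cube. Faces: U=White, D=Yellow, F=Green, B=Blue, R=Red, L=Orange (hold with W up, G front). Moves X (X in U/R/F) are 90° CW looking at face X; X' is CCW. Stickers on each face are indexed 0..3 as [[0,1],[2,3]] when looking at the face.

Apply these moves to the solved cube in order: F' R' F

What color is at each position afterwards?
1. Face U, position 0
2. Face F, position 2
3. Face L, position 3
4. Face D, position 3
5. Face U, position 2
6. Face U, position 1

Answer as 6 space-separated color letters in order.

Answer: W R G G W B

Derivation:
After move 1 (F'): F=GGGG U=WWRR R=YRYR D=OOYY L=OWOW
After move 2 (R'): R=RRYY U=WBRB F=GWGR D=OGYG B=YBOB
After move 3 (F): F=GGRW U=WBWW R=RRBY D=YRYG L=OOOG
Query 1: U[0] = W
Query 2: F[2] = R
Query 3: L[3] = G
Query 4: D[3] = G
Query 5: U[2] = W
Query 6: U[1] = B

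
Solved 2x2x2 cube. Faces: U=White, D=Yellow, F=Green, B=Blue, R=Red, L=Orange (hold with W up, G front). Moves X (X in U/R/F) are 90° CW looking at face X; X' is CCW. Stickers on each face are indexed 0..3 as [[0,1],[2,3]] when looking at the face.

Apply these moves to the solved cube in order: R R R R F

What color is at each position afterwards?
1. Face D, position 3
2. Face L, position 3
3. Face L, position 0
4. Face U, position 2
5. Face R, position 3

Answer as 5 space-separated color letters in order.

Answer: Y Y O O R

Derivation:
After move 1 (R): R=RRRR U=WGWG F=GYGY D=YBYB B=WBWB
After move 2 (R): R=RRRR U=WYWY F=GBGB D=YWYW B=GBGB
After move 3 (R): R=RRRR U=WBWB F=GWGW D=YGYG B=YBYB
After move 4 (R): R=RRRR U=WWWW F=GGGG D=YYYY B=BBBB
After move 5 (F): F=GGGG U=WWOO R=WRWR D=RRYY L=OYOY
Query 1: D[3] = Y
Query 2: L[3] = Y
Query 3: L[0] = O
Query 4: U[2] = O
Query 5: R[3] = R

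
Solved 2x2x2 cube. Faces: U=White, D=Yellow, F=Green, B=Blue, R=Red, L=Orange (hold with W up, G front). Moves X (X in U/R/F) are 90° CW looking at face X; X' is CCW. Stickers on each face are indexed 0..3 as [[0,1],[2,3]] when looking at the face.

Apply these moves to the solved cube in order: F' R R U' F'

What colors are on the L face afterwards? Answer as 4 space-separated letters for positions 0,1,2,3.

Answer: G R O W

Derivation:
After move 1 (F'): F=GGGG U=WWRR R=YRYR D=OOYY L=OWOW
After move 2 (R): R=YYRR U=WGRG F=GOGY D=OBYB B=RBWB
After move 3 (R): R=RYRY U=WORY F=GBGB D=OWYR B=GBGB
After move 4 (U'): U=OYWR F=OWGB R=GBRY B=RYGB L=GBOW
After move 5 (F'): F=WBOG U=OYGR R=WBOY D=BWYR L=GROW
Query: L face = GROW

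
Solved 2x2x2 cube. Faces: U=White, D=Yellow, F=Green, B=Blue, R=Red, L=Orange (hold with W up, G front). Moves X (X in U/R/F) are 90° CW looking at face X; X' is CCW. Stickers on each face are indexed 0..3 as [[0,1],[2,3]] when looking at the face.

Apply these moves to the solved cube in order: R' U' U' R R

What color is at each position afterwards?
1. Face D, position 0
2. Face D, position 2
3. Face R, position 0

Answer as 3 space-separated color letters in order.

Answer: Y Y R

Derivation:
After move 1 (R'): R=RRRR U=WBWB F=GWGW D=YGYG B=YBYB
After move 2 (U'): U=BBWW F=OOGW R=GWRR B=RRYB L=YBOO
After move 3 (U'): U=BWBW F=YBGW R=OORR B=GWYB L=RROO
After move 4 (R): R=RORO U=BBBW F=YGGG D=YYYG B=WWWB
After move 5 (R): R=RROO U=BGBG F=YYGG D=YWYW B=WWBB
Query 1: D[0] = Y
Query 2: D[2] = Y
Query 3: R[0] = R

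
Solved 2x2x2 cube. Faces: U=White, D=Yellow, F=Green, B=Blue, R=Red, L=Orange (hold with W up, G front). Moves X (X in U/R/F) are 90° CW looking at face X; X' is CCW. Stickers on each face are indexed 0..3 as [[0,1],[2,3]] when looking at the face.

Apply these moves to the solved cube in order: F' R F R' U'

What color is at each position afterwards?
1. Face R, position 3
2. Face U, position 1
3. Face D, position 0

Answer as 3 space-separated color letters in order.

After move 1 (F'): F=GGGG U=WWRR R=YRYR D=OOYY L=OWOW
After move 2 (R): R=YYRR U=WGRG F=GOGY D=OBYB B=RBWB
After move 3 (F): F=GGYO U=WGWW R=RYGR D=RYYB L=OOOB
After move 4 (R'): R=YRRG U=WWWR F=GGYW D=RGYO B=BBYB
After move 5 (U'): U=WRWW F=OOYW R=GGRG B=YRYB L=BBOB
Query 1: R[3] = G
Query 2: U[1] = R
Query 3: D[0] = R

Answer: G R R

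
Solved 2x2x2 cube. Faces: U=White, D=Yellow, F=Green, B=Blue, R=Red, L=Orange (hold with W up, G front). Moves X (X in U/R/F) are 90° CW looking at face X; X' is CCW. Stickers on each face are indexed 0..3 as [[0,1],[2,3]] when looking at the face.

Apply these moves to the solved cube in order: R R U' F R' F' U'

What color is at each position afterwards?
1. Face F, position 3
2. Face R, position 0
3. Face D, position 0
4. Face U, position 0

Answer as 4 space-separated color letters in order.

Answer: B Y Y G

Derivation:
After move 1 (R): R=RRRR U=WGWG F=GYGY D=YBYB B=WBWB
After move 2 (R): R=RRRR U=WYWY F=GBGB D=YWYW B=GBGB
After move 3 (U'): U=YYWW F=OOGB R=GBRR B=RRGB L=GBOO
After move 4 (F): F=GOBO U=YYOB R=WBWR D=RGYW L=GYOW
After move 5 (R'): R=BRWW U=YGOR F=GYBB D=ROYO B=WRGB
After move 6 (F'): F=YBGB U=YGBW R=ORRW D=YWYO L=GROO
After move 7 (U'): U=GWYB F=GRGB R=YBRW B=ORGB L=WROO
Query 1: F[3] = B
Query 2: R[0] = Y
Query 3: D[0] = Y
Query 4: U[0] = G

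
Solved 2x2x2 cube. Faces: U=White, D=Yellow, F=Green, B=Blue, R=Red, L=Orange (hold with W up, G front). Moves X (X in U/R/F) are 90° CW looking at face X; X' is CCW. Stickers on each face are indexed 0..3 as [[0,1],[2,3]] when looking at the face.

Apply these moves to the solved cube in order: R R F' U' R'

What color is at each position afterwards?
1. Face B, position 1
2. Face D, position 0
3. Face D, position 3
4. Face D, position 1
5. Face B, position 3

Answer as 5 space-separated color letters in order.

After move 1 (R): R=RRRR U=WGWG F=GYGY D=YBYB B=WBWB
After move 2 (R): R=RRRR U=WYWY F=GBGB D=YWYW B=GBGB
After move 3 (F'): F=BBGG U=WYRR R=WRYR D=OOYW L=OYOW
After move 4 (U'): U=YRWR F=OYGG R=BBYR B=WRGB L=GBOW
After move 5 (R'): R=BRBY U=YGWW F=ORGR D=OYYG B=WROB
Query 1: B[1] = R
Query 2: D[0] = O
Query 3: D[3] = G
Query 4: D[1] = Y
Query 5: B[3] = B

Answer: R O G Y B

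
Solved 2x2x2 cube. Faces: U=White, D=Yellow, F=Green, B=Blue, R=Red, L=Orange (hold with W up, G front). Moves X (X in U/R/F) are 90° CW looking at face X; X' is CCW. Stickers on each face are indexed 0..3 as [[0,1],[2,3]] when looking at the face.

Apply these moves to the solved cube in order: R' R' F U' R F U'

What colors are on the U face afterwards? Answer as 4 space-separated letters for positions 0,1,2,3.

Answer: Y B Y W

Derivation:
After move 1 (R'): R=RRRR U=WBWB F=GWGW D=YGYG B=YBYB
After move 2 (R'): R=RRRR U=WYWY F=GBGB D=YWYW B=GBGB
After move 3 (F): F=GGBB U=WYOO R=WRYR D=RRYW L=OYOW
After move 4 (U'): U=YOWO F=OYBB R=GGYR B=WRGB L=GBOW
After move 5 (R): R=YGRG U=YYWB F=ORBW D=RGYW B=OROB
After move 6 (F): F=BOWR U=YYWB R=WGBG D=RYYW L=GROG
After move 7 (U'): U=YBYW F=GRWR R=BOBG B=WGOB L=OROG
Query: U face = YBYW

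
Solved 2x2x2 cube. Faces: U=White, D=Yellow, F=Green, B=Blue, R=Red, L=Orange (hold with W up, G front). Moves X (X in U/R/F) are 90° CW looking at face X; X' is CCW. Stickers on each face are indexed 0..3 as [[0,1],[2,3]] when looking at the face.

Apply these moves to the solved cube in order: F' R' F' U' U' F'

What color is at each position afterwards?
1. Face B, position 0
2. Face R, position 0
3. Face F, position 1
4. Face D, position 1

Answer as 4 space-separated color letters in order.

Answer: W W G R

Derivation:
After move 1 (F'): F=GGGG U=WWRR R=YRYR D=OOYY L=OWOW
After move 2 (R'): R=RRYY U=WBRB F=GWGR D=OGYG B=YBOB
After move 3 (F'): F=WRGG U=WBRY R=GROY D=WWYG L=OBOR
After move 4 (U'): U=BYWR F=OBGG R=WROY B=GROB L=YBOR
After move 5 (U'): U=YRBW F=YBGG R=OBOY B=WROB L=GROR
After move 6 (F'): F=BGYG U=YROO R=WBWY D=RRYG L=GWOB
Query 1: B[0] = W
Query 2: R[0] = W
Query 3: F[1] = G
Query 4: D[1] = R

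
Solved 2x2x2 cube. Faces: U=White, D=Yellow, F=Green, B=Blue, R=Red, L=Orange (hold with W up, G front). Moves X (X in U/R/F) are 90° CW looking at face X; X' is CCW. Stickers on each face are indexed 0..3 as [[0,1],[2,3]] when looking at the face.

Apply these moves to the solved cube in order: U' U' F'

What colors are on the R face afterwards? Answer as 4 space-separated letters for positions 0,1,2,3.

Answer: Y O Y R

Derivation:
After move 1 (U'): U=WWWW F=OOGG R=GGRR B=RRBB L=BBOO
After move 2 (U'): U=WWWW F=BBGG R=OORR B=GGBB L=RROO
After move 3 (F'): F=BGBG U=WWOR R=YOYR D=ROYY L=RWOW
Query: R face = YOYR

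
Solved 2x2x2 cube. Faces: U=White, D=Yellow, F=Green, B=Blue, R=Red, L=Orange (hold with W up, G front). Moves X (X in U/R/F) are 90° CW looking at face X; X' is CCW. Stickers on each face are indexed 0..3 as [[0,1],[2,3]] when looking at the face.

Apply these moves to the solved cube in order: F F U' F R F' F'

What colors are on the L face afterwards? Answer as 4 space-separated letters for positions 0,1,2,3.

After move 1 (F): F=GGGG U=WWOO R=WRWR D=RRYY L=OYOY
After move 2 (F): F=GGGG U=WWYY R=OROR D=WWYY L=OROR
After move 3 (U'): U=WYWY F=ORGG R=GGOR B=ORBB L=BBOR
After move 4 (F): F=GOGR U=WYRB R=WGYR D=OGYY L=BWOW
After move 5 (R): R=YWRG U=WORR F=GGGY D=OBYO B=BRYB
After move 6 (F'): F=GYGG U=WOYR R=BWOG D=WWYO L=BROR
After move 7 (F'): F=YGGG U=WOBO R=WWWG D=RRYO L=BROY
Query: L face = BROY

Answer: B R O Y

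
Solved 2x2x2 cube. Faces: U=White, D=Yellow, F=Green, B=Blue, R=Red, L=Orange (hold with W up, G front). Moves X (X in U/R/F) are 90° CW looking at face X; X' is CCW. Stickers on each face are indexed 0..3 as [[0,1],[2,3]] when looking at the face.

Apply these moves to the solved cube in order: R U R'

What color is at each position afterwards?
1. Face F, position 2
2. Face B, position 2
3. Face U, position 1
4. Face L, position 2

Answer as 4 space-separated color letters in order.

Answer: G B W O

Derivation:
After move 1 (R): R=RRRR U=WGWG F=GYGY D=YBYB B=WBWB
After move 2 (U): U=WWGG F=RRGY R=WBRR B=OOWB L=GYOO
After move 3 (R'): R=BRWR U=WWGO F=RWGG D=YRYY B=BOBB
Query 1: F[2] = G
Query 2: B[2] = B
Query 3: U[1] = W
Query 4: L[2] = O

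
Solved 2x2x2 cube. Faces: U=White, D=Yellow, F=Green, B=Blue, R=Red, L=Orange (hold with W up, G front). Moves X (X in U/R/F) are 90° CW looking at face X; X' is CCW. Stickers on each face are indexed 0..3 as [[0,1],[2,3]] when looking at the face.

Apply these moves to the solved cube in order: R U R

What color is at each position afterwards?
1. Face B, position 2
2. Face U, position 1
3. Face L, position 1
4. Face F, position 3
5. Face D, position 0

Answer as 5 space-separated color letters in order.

After move 1 (R): R=RRRR U=WGWG F=GYGY D=YBYB B=WBWB
After move 2 (U): U=WWGG F=RRGY R=WBRR B=OOWB L=GYOO
After move 3 (R): R=RWRB U=WRGY F=RBGB D=YWYO B=GOWB
Query 1: B[2] = W
Query 2: U[1] = R
Query 3: L[1] = Y
Query 4: F[3] = B
Query 5: D[0] = Y

Answer: W R Y B Y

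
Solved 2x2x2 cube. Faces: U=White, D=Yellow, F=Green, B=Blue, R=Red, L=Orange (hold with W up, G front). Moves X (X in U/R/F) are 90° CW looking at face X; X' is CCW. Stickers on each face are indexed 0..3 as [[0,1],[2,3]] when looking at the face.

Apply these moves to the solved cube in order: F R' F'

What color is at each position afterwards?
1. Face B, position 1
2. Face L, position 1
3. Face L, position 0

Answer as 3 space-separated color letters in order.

Answer: B B O

Derivation:
After move 1 (F): F=GGGG U=WWOO R=WRWR D=RRYY L=OYOY
After move 2 (R'): R=RRWW U=WBOB F=GWGO D=RGYG B=YBRB
After move 3 (F'): F=WOGG U=WBRW R=GRRW D=YYYG L=OBOO
Query 1: B[1] = B
Query 2: L[1] = B
Query 3: L[0] = O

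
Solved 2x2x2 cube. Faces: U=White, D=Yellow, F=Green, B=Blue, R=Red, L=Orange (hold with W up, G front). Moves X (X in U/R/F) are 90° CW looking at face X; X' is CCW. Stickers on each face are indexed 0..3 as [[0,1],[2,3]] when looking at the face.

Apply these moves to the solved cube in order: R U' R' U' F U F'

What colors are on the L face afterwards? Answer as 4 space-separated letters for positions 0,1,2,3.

After move 1 (R): R=RRRR U=WGWG F=GYGY D=YBYB B=WBWB
After move 2 (U'): U=GGWW F=OOGY R=GYRR B=RRWB L=WBOO
After move 3 (R'): R=YRGR U=GWWR F=OGGW D=YOYY B=BRBB
After move 4 (U'): U=WRGW F=WBGW R=OGGR B=YRBB L=BROO
After move 5 (F): F=GWWB U=WROR R=GGWR D=GOYY L=BYOO
After move 6 (U): U=OWRR F=GGWB R=YRWR B=BYBB L=GWOO
After move 7 (F'): F=GBGW U=OWYW R=ORGR D=WOYY L=GROR
Query: L face = GROR

Answer: G R O R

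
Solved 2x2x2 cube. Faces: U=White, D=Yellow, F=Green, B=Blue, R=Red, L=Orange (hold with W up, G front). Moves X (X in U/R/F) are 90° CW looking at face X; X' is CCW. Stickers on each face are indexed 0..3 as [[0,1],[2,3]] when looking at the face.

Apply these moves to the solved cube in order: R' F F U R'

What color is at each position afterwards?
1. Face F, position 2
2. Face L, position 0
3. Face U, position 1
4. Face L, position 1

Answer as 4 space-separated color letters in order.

Answer: W W Y G

Derivation:
After move 1 (R'): R=RRRR U=WBWB F=GWGW D=YGYG B=YBYB
After move 2 (F): F=GGWW U=WBOO R=WRBR D=RRYG L=OYOG
After move 3 (F): F=WGWG U=WBGY R=OROR D=BWYG L=OROR
After move 4 (U): U=GWYB F=ORWG R=YBOR B=ORYB L=WGOR
After move 5 (R'): R=BRYO U=GYYO F=OWWB D=BRYG B=GRWB
Query 1: F[2] = W
Query 2: L[0] = W
Query 3: U[1] = Y
Query 4: L[1] = G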